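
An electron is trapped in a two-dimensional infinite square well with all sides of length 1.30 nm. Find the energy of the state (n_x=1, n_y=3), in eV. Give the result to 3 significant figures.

For a 2D rectangular well E = (h²/8m_e)·Σ n_i²/L_i² = (6.626×10^-34)²/(8·9.109×10^-31) · [1²/(1.30 nm)² + 3²/(1.30 nm)²].
Evaluating gives E = 3.565×10^-19 J = 2.23 eV.

E = 2.23 eV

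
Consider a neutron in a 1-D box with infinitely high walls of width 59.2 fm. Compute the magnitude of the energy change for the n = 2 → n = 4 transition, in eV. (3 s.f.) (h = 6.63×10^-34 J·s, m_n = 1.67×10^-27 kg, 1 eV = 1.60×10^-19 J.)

|ΔE| = 7.04×10^5 eV

E_1 = h²/(8m_nL²) = 9.388×10^-15 J.
|ΔE| = |2² − 4²|·E_1 = 12·9.388×10^-15 J = 1.127×10^-13 J = 7.04×10^5 eV.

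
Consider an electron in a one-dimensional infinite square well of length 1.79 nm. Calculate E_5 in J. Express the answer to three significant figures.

For an infinite well E_n = n²h²/(8m_eL²), so E_1 = h²/(8m_eL²) = (6.626×10^-34)²/(8·9.109×10^-31·(1.79×10^-9 m)²) = 1.880×10^-20 J.
Then E_5 = 5²·E_1 = 25·1.880×10^-20 J = 4.70×10^-19 J.

E_5 = 4.70×10^-19 J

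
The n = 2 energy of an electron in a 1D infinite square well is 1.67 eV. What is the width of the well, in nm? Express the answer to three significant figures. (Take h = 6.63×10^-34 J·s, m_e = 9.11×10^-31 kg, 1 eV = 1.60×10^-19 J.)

L = 0.950 nm

From E_n = n²h²/(8m_eL²), L = n·h/√(8m_eE_n).
E_2 = 1.67 eV = 2.672×10^-19 J, so L = 2·6.63×10^-34/√(8·9.11×10^-31·2.672×10^-19) = 9.50×10^-10 m = 0.950 nm.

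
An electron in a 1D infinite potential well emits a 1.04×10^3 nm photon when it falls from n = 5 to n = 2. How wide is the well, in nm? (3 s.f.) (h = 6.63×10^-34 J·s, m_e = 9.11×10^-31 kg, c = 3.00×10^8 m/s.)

The photon carries ΔE = hc/λ = 6.63×10^-34·3.00×10^8/1.04×10^-6 m = 1.912×10^-19 J.
Since ΔE = (5² − 2²)E_1, E_1 = 9.105×10^-21 J, and L = h/√(8m_eE_1) = 2.57×10^-9 m = 2.57 nm.

L = 2.57 nm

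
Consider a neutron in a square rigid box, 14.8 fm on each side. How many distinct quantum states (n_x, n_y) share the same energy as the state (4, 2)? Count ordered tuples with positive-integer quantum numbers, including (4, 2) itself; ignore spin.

The level has n_x² + n_y² = 20. The ordered positive-integer solutions are (2, 4), (4, 2).
That gives 2 states.

degeneracy = 2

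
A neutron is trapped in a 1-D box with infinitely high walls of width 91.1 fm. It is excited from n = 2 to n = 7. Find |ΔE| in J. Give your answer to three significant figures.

E_1 = h²/(8m_nL²) = 3.948×10^-15 J.
|ΔE| = |2² − 7²|·E_1 = 45·3.948×10^-15 J = 1.78×10^-13 J.

|ΔE| = 1.78×10^-13 J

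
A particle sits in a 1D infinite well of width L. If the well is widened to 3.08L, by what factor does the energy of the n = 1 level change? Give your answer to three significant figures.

E_n ∝ 1/L², so the energy scales by 1/3.08² = 0.105.

0.105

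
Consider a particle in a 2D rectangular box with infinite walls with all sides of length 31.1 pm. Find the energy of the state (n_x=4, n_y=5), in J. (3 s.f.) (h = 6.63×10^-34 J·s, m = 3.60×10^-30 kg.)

For a 2D rectangular well E = (h²/8m)·Σ n_i²/L_i² = (6.63×10^-34)²/(8·3.60×10^-30) · [4²/(31.1 pm)² + 5²/(31.1 pm)²].
Evaluating gives E = 6.47×10^-16 J.

E = 6.47×10^-16 J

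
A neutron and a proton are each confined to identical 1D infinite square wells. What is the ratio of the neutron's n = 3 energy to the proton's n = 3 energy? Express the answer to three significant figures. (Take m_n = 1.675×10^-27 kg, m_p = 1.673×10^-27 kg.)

E_n ∝ 1/m at fixed n and L, so the ratio is m_p/m_n = 1.673×10^-27/1.675×10^-27 = 0.999.

0.999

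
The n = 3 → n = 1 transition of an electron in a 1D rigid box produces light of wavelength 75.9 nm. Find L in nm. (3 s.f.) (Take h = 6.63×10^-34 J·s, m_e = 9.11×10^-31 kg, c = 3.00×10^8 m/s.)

The photon carries ΔE = hc/λ = 6.63×10^-34·3.00×10^8/7.59×10^-8 m = 2.621×10^-18 J.
Since ΔE = (3² − 1²)E_1, E_1 = 3.276×10^-19 J, and L = h/√(8m_eE_1) = 4.29×10^-10 m = 0.429 nm.

L = 0.429 nm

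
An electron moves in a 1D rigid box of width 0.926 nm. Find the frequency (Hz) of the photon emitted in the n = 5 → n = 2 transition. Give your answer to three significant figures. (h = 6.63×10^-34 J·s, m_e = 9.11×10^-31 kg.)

f = 2.23×10^15 Hz

E_1 = h²/(8m_eL²) = 7.034×10^-20 J and ΔE = (5² − 2²)E_1 = 1.477×10^-18 J.
f = ΔE/h = 1.477×10^-18/6.63×10^-34 = 2.23×10^15 Hz.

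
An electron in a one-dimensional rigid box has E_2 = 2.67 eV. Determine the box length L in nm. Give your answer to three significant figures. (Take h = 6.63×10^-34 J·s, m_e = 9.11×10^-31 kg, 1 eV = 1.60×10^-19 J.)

L = 0.751 nm

From E_n = n²h²/(8m_eL²), L = n·h/√(8m_eE_n).
E_2 = 2.67 eV = 4.272×10^-19 J, so L = 2·6.63×10^-34/√(8·9.11×10^-31·4.272×10^-19) = 7.51×10^-10 m = 0.751 nm.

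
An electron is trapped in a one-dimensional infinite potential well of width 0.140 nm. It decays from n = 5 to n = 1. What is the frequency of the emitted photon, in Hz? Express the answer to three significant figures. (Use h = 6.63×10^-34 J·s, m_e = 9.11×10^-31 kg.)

E_1 = h²/(8m_eL²) = 3.077×10^-18 J and ΔE = (5² − 1²)E_1 = 7.385×10^-17 J.
f = ΔE/h = 7.385×10^-17/6.63×10^-34 = 1.11×10^17 Hz.

f = 1.11×10^17 Hz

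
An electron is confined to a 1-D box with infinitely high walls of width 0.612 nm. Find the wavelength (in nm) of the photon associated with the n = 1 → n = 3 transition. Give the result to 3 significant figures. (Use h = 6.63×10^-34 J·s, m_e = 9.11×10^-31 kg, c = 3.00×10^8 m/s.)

E_1 = h²/(8m_eL²) = 1.610×10^-19 J, so ΔE = (3² − 1²)E_1 = 1.288×10^-18 J.
λ = hc/ΔE = (6.63×10^-34·3.00×10^8)/1.288×10^-18 = 1.54×10^-7 m = 154 nm.

λ = 154 nm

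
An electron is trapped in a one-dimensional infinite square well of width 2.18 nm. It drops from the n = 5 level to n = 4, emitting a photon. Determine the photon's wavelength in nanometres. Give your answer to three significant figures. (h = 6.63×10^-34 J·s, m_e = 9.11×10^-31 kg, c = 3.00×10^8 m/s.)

λ = 1.74×10^3 nm

E_1 = h²/(8m_eL²) = 1.269×10^-20 J, so ΔE = (5² − 4²)E_1 = 1.142×10^-19 J.
λ = hc/ΔE = (6.63×10^-34·3.00×10^8)/1.142×10^-19 = 1.74×10^-6 m = 1.74×10^3 nm.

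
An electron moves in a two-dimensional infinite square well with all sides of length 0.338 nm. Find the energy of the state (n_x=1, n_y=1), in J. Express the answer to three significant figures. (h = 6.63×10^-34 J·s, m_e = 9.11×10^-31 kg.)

E = 1.06×10^-18 J

For a 2D rectangular well E = (h²/8m_e)·Σ n_i²/L_i² = (6.63×10^-34)²/(8·9.11×10^-31) · [1²/(0.338 nm)² + 1²/(0.338 nm)²].
Evaluating gives E = 1.06×10^-18 J.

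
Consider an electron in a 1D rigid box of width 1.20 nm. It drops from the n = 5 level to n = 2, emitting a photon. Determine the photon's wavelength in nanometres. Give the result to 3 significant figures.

E_1 = h²/(8m_eL²) = 4.184×10^-20 J, so ΔE = (5² − 2²)E_1 = 8.786×10^-19 J.
λ = hc/ΔE = (6.626×10^-34·2.998×10^8)/8.786×10^-19 = 2.26×10^-7 m = 226 nm.

λ = 226 nm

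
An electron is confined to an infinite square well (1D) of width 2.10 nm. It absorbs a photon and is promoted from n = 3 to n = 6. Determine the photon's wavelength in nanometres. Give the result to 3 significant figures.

E_1 = h²/(8m_eL²) = 1.366×10^-20 J, so ΔE = (6² − 3²)E_1 = 3.688×10^-19 J.
λ = hc/ΔE = (6.626×10^-34·2.998×10^8)/3.688×10^-19 = 5.39×10^-7 m = 539 nm.

λ = 539 nm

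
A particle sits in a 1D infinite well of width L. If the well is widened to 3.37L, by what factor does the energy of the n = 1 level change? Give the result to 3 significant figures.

E_n ∝ 1/L², so the energy scales by 1/3.37² = 0.0881.

0.0881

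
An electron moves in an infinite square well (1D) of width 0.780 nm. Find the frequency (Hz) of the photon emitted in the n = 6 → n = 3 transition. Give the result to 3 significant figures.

E_1 = h²/(8m_eL²) = 9.903×10^-20 J and ΔE = (6² − 3²)E_1 = 2.674×10^-18 J.
f = ΔE/h = 2.674×10^-18/6.626×10^-34 = 4.04×10^15 Hz.

f = 4.04×10^15 Hz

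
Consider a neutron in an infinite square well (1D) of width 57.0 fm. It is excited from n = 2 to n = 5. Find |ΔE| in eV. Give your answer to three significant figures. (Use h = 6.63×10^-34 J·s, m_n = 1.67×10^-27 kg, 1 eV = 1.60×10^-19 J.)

|ΔE| = 1.33×10^6 eV

E_1 = h²/(8m_nL²) = 1.013×10^-14 J.
|ΔE| = |2² − 5²|·E_1 = 21·1.013×10^-14 J = 2.127×10^-13 J = 1.33×10^6 eV.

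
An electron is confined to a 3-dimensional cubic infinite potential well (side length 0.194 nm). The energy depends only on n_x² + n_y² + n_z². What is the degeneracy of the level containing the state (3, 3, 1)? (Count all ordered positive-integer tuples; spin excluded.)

The level has n_x² + n_y² + n_z² = 19. The ordered positive-integer solutions are (1, 3, 3), (3, 1, 3), (3, 3, 1).
That gives 3 states.

degeneracy = 3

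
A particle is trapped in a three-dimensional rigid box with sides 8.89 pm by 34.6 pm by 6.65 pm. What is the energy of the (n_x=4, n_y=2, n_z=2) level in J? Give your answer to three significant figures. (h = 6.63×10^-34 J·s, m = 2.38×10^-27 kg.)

For a 3D rectangular well E = (h²/8m)·Σ n_i²/L_i² = (6.63×10^-34)²/(8·2.38×10^-27) · [4²/(8.89 pm)² + 2²/(34.6 pm)² + 2²/(6.65 pm)²].
Evaluating gives E = 6.84×10^-18 J.

E = 6.84×10^-18 J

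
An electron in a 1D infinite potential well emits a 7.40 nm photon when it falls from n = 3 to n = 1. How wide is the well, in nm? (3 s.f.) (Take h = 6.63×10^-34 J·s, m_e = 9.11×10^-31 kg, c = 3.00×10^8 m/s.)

The photon carries ΔE = hc/λ = 6.63×10^-34·3.00×10^8/7.40×10^-9 m = 2.688×10^-17 J.
Since ΔE = (3² − 1²)E_1, E_1 = 3.360×10^-18 J, and L = h/√(8m_eE_1) = 1.34×10^-10 m = 0.134 nm.

L = 0.134 nm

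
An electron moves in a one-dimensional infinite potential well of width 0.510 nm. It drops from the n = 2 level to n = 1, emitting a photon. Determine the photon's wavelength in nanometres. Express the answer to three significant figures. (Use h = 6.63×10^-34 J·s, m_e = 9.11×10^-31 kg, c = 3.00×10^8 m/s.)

λ = 286 nm

E_1 = h²/(8m_eL²) = 2.319×10^-19 J, so ΔE = (2² − 1²)E_1 = 6.957×10^-19 J.
λ = hc/ΔE = (6.63×10^-34·3.00×10^8)/6.957×10^-19 = 2.86×10^-7 m = 286 nm.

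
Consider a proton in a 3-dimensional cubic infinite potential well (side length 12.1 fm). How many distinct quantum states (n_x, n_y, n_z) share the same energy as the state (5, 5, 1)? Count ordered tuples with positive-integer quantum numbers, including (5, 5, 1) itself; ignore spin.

The level has n_x² + n_y² + n_z² = 51. The ordered positive-integer solutions are (1, 1, 7), (1, 5, 5), (1, 7, 1), (5, 1, 5), (5, 5, 1), (7, 1, 1).
That gives 6 states.

degeneracy = 6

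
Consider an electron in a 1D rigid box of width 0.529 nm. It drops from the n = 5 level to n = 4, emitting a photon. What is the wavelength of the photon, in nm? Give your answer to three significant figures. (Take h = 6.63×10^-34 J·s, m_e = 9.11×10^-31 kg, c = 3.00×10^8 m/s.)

E_1 = h²/(8m_eL²) = 2.155×10^-19 J, so ΔE = (5² − 4²)E_1 = 1.939×10^-18 J.
λ = hc/ΔE = (6.63×10^-34·3.00×10^8)/1.939×10^-18 = 1.03×10^-7 m = 103 nm.

λ = 103 nm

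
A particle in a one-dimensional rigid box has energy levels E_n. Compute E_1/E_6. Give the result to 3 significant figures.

E_n ∝ n², so E_1/E_6 = 1²/6² = 1/36 = 0.0278.

0.0278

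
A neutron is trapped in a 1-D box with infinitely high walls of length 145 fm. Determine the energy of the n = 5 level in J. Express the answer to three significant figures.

E_5 = 3.90×10^-14 J

For an infinite well E_n = n²h²/(8m_nL²), so E_1 = h²/(8m_nL²) = (6.626×10^-34)²/(8·1.675×10^-27·(1.45×10^-13 m)²) = 1.558×10^-15 J.
Then E_5 = 5²·E_1 = 25·1.558×10^-15 J = 3.90×10^-14 J.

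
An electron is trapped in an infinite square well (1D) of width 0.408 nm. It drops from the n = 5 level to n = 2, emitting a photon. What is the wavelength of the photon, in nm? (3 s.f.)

λ = 26.1 nm

E_1 = h²/(8m_eL²) = 3.619×10^-19 J, so ΔE = (5² − 2²)E_1 = 7.600×10^-18 J.
λ = hc/ΔE = (6.626×10^-34·2.998×10^8)/7.600×10^-18 = 2.61×10^-8 m = 26.1 nm.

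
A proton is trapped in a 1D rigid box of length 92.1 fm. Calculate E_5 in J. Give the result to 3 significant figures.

For an infinite well E_n = n²h²/(8m_pL²), so E_1 = h²/(8m_pL²) = (6.626×10^-34)²/(8·1.673×10^-27·(9.21×10^-14 m)²) = 3.867×10^-15 J.
Then E_5 = 5²·E_1 = 25·3.867×10^-15 J = 9.67×10^-14 J.

E_5 = 9.67×10^-14 J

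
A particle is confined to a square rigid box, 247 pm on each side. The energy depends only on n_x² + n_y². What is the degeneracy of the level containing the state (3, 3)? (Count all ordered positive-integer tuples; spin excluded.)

The level has n_x² + n_y² = 18. The ordered positive-integer solutions are (3, 3).
That gives 1 state.

degeneracy = 1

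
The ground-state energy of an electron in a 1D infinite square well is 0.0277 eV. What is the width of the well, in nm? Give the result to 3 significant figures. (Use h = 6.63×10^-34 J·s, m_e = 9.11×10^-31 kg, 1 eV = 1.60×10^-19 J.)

L = 3.69 nm

From E_n = n²h²/(8m_eL²), L = n·h/√(8m_eE_n).
E_1 = 0.0277 eV = 4.432×10^-21 J, so L = 1·6.63×10^-34/√(8·9.11×10^-31·4.432×10^-21) = 3.69×10^-9 m = 3.69 nm.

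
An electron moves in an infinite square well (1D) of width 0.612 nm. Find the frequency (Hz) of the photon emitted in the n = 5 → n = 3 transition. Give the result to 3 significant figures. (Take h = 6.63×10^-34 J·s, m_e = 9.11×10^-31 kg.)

E_1 = h²/(8m_eL²) = 1.610×10^-19 J and ΔE = (5² − 3²)E_1 = 2.576×10^-18 J.
f = ΔE/h = 2.576×10^-18/6.63×10^-34 = 3.89×10^15 Hz.

f = 3.89×10^15 Hz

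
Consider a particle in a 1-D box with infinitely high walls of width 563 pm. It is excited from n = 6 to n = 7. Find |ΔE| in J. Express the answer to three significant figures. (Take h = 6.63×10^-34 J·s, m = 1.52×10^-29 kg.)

|ΔE| = 1.48×10^-19 J

E_1 = h²/(8mL²) = 1.140×10^-20 J.
|ΔE| = |6² − 7²|·E_1 = 13·1.140×10^-20 J = 1.48×10^-19 J.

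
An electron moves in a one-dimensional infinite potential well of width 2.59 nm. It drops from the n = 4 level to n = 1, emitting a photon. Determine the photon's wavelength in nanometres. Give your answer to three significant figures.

λ = 1.47×10^3 nm

E_1 = h²/(8m_eL²) = 8.981×10^-21 J, so ΔE = (4² − 1²)E_1 = 1.347×10^-19 J.
λ = hc/ΔE = (6.626×10^-34·2.998×10^8)/1.347×10^-19 = 1.47×10^-6 m = 1.47×10^3 nm.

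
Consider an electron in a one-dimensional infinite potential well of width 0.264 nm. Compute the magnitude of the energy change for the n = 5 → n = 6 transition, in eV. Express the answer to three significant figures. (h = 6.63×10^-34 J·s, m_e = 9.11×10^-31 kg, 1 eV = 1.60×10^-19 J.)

E_1 = h²/(8m_eL²) = 8.654×10^-19 J.
|ΔE| = |5² − 6²|·E_1 = 11·8.654×10^-19 J = 9.519×10^-18 J = 59.5 eV.

|ΔE| = 59.5 eV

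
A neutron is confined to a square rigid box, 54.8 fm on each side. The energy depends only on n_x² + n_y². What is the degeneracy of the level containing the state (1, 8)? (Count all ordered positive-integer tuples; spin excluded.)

The level has n_x² + n_y² = 65. The ordered positive-integer solutions are (1, 8), (4, 7), (7, 4), (8, 1).
That gives 4 states.

degeneracy = 4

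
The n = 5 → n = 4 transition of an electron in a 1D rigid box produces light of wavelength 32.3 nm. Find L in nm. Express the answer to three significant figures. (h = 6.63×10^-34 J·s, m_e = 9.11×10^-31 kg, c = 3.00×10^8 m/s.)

L = 0.297 nm

The photon carries ΔE = hc/λ = 6.63×10^-34·3.00×10^8/3.23×10^-8 m = 6.158×10^-18 J.
Since ΔE = (5² − 4²)E_1, E_1 = 6.842×10^-19 J, and L = h/√(8m_eE_1) = 2.97×10^-10 m = 0.297 nm.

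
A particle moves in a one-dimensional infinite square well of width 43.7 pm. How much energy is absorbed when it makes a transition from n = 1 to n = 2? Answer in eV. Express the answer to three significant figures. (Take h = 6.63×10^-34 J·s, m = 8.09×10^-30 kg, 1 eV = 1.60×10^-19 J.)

|ΔE| = 66.7 eV

E_1 = h²/(8mL²) = 3.557×10^-18 J.
|ΔE| = |1² − 2²|·E_1 = 3·3.557×10^-18 J = 1.067×10^-17 J = 66.7 eV.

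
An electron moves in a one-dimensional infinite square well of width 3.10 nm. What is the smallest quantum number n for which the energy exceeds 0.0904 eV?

n = 2

E_1 = h²/(8m_eL²) = 6.269×10^-21 J = 0.03913 eV.
Need n² > 0.0904/0.03913 = 2.310, i.e. n > 1.520.
The smallest integer satisfying this is n = 2.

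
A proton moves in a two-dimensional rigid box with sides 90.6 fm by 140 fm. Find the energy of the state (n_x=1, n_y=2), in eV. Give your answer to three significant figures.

For a 2D rectangular well E = (h²/8m_p)·Σ n_i²/L_i² = (6.626×10^-34)²/(8·1.673×10^-27) · [1²/(90.6 fm)² + 2²/(140 fm)²].
Evaluating gives E = 1.069×10^-14 J = 6.67×10^4 eV.

E = 6.67×10^4 eV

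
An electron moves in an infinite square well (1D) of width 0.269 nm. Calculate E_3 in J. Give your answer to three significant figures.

For an infinite well E_n = n²h²/(8m_eL²), so E_1 = h²/(8m_eL²) = (6.626×10^-34)²/(8·9.109×10^-31·(2.69×10^-10 m)²) = 8.326×10^-19 J.
Then E_3 = 3²·E_1 = 9·8.326×10^-19 J = 7.49×10^-18 J.

E_3 = 7.49×10^-18 J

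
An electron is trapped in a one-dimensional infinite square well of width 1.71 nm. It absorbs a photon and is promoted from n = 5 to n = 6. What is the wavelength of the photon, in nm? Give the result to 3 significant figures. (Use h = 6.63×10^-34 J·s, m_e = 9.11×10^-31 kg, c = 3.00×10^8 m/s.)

E_1 = h²/(8m_eL²) = 2.063×10^-20 J, so ΔE = (6² − 5²)E_1 = 2.269×10^-19 J.
λ = hc/ΔE = (6.63×10^-34·3.00×10^8)/2.269×10^-19 = 8.77×10^-7 m = 877 nm.

λ = 877 nm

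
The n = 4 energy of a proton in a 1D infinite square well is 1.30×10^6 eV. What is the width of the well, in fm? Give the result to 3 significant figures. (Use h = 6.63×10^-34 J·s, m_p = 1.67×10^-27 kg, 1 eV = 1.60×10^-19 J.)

From E_n = n²h²/(8m_pL²), L = n·h/√(8m_pE_n).
E_4 = 1.30×10^6 eV = 2.080×10^-13 J, so L = 4·6.63×10^-34/√(8·1.67×10^-27·2.080×10^-13) = 5.03×10^-14 m = 50.3 fm.

L = 50.3 fm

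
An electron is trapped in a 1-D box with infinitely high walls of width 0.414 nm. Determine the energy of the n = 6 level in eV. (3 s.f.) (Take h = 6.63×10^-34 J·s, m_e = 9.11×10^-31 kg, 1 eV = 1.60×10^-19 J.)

E_6 = 79.2 eV

For an infinite well E_n = n²h²/(8m_eL²), so E_1 = h²/(8m_eL²) = (6.63×10^-34)²/(8·9.11×10^-31·(4.14×10^-10 m)²) = 3.519×10^-19 J.
Then E_6 = 6²·E_1 = 36·3.519×10^-19 J = 1.267×10^-17 J.
Converting, E_6 = 1.267×10^-17 J / (1.60×10^-19 J/eV) = 79.2 eV.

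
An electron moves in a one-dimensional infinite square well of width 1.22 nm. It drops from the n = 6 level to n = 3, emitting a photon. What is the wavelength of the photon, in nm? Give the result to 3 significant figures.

λ = 182 nm

E_1 = h²/(8m_eL²) = 4.048×10^-20 J, so ΔE = (6² − 3²)E_1 = 1.093×10^-18 J.
λ = hc/ΔE = (6.626×10^-34·2.998×10^8)/1.093×10^-18 = 1.82×10^-7 m = 182 nm.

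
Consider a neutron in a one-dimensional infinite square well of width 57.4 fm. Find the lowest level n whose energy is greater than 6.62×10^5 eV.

E_1 = h²/(8m_nL²) = 9.944×10^-15 J = 6.207×10^4 eV.
Need n² > 6.62×10^5/6.207×10^4 = 10.67, i.e. n > 3.266.
The smallest integer satisfying this is n = 4.

n = 4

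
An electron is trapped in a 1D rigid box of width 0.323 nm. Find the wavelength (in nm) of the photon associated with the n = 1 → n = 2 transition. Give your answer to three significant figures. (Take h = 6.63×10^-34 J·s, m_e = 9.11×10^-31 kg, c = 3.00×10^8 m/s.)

E_1 = h²/(8m_eL²) = 5.781×10^-19 J, so ΔE = (2² − 1²)E_1 = 1.734×10^-18 J.
λ = hc/ΔE = (6.63×10^-34·3.00×10^8)/1.734×10^-18 = 1.15×10^-7 m = 115 nm.

λ = 115 nm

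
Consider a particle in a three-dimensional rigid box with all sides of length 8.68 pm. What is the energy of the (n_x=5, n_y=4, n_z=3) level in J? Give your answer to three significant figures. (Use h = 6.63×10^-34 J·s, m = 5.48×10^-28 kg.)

For a 3D rectangular well E = (h²/8m)·Σ n_i²/L_i² = (6.63×10^-34)²/(8·5.48×10^-28) · [5²/(8.68 pm)² + 4²/(8.68 pm)² + 3²/(8.68 pm)²].
Evaluating gives E = 6.65×10^-17 J.

E = 6.65×10^-17 J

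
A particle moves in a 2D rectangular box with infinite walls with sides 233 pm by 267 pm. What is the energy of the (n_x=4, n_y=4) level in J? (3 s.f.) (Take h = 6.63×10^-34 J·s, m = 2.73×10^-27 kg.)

E = 1.04×10^-20 J

For a 2D rectangular well E = (h²/8m)·Σ n_i²/L_i² = (6.63×10^-34)²/(8·2.73×10^-27) · [4²/(233 pm)² + 4²/(267 pm)²].
Evaluating gives E = 1.04×10^-20 J.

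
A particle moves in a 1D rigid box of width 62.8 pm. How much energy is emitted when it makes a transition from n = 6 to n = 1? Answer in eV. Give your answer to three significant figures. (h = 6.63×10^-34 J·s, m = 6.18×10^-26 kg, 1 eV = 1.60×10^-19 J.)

|ΔE| = 0.0493 eV

E_1 = h²/(8mL²) = 2.254×10^-22 J.
|ΔE| = |6² − 1²|·E_1 = 35·2.254×10^-22 J = 7.889×10^-21 J = 0.0493 eV.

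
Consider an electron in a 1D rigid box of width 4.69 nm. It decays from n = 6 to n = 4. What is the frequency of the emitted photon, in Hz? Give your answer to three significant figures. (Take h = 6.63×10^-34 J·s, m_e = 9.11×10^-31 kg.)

E_1 = h²/(8m_eL²) = 2.742×10^-21 J and ΔE = (6² − 4²)E_1 = 5.484×10^-20 J.
f = ΔE/h = 5.484×10^-20/6.63×10^-34 = 8.27×10^13 Hz.

f = 8.27×10^13 Hz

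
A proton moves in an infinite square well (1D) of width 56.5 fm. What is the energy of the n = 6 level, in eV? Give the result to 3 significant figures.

E_6 = 2.31×10^6 eV

For an infinite well E_n = n²h²/(8m_pL²), so E_1 = h²/(8m_pL²) = (6.626×10^-34)²/(8·1.673×10^-27·(5.65×10^-14 m)²) = 1.028×10^-14 J.
Then E_6 = 6²·E_1 = 36·1.028×10^-14 J = 3.701×10^-13 J.
Converting, E_6 = 3.701×10^-13 J / (1.602×10^-19 J/eV) = 2.31×10^6 eV.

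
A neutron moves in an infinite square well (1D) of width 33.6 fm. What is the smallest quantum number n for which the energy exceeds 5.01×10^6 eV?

n = 6

E_1 = h²/(8m_nL²) = 2.902×10^-14 J = 1.811×10^5 eV.
Need n² > 5.01×10^6/1.811×10^5 = 27.66, i.e. n > 5.259.
The smallest integer satisfying this is n = 6.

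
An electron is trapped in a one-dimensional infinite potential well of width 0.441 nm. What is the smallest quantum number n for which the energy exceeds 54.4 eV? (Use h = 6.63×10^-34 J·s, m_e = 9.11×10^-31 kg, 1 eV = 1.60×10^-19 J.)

E_1 = h²/(8m_eL²) = 3.101×10^-19 J = 1.938 eV.
Need n² > 54.4/1.938 = 28.07, i.e. n > 5.298.
The smallest integer satisfying this is n = 6.

n = 6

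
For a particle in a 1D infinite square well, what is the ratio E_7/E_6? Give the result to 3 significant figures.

1.36

E_n ∝ n², so E_7/E_6 = 7²/6² = 49/36 = 1.36.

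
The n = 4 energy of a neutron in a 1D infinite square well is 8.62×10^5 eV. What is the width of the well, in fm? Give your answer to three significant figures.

From E_n = n²h²/(8m_nL²), L = n·h/√(8m_nE_n).
E_4 = 8.62×10^5 eV = 1.381×10^-13 J, so L = 4·6.626×10^-34/√(8·1.675×10^-27·1.381×10^-13) = 6.16×10^-14 m = 61.6 fm.

L = 61.6 fm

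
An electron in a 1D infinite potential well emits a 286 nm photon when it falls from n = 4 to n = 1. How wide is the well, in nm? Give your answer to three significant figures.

The photon carries ΔE = hc/λ = 6.626×10^-34·2.998×10^8/2.86×10^-7 m = 6.946×10^-19 J.
Since ΔE = (4² − 1²)E_1, E_1 = 4.631×10^-20 J, and L = h/√(8m_eE_1) = 1.14×10^-9 m = 1.14 nm.

L = 1.14 nm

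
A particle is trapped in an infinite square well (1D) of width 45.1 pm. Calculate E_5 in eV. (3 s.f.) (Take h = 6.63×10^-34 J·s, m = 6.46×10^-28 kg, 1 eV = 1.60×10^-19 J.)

For an infinite well E_n = n²h²/(8mL²), so E_1 = h²/(8mL²) = (6.63×10^-34)²/(8·6.46×10^-28·(4.51×10^-11 m)²) = 4.182×10^-20 J.
Then E_5 = 5²·E_1 = 25·4.182×10^-20 J = 1.045×10^-18 J.
Converting, E_5 = 1.045×10^-18 J / (1.60×10^-19 J/eV) = 6.53 eV.

E_5 = 6.53 eV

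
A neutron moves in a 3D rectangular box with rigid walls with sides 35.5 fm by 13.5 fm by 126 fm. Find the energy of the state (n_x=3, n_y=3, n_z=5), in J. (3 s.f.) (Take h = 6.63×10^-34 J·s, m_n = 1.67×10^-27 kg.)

E = 1.91×10^-12 J

For a 3D rectangular well E = (h²/8m_n)·Σ n_i²/L_i² = (6.63×10^-34)²/(8·1.67×10^-27) · [3²/(35.5 fm)² + 3²/(13.5 fm)² + 5²/(126 fm)²].
Evaluating gives E = 1.91×10^-12 J.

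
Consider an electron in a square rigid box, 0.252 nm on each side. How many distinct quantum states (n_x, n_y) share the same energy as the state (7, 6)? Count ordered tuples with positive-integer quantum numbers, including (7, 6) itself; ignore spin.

degeneracy = 4

The level has n_x² + n_y² = 85. The ordered positive-integer solutions are (2, 9), (6, 7), (7, 6), (9, 2).
That gives 4 states.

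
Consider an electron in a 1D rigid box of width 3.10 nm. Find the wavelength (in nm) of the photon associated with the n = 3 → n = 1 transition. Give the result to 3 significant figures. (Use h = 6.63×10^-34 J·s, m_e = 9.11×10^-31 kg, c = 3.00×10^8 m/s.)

E_1 = h²/(8m_eL²) = 6.276×10^-21 J, so ΔE = (3² − 1²)E_1 = 5.021×10^-20 J.
λ = hc/ΔE = (6.63×10^-34·3.00×10^8)/5.021×10^-20 = 3.96×10^-6 m = 3.96×10^3 nm.

λ = 3.96×10^3 nm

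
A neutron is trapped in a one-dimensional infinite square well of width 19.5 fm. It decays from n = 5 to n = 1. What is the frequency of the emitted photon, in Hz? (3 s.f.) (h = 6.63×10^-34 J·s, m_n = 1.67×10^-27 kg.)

E_1 = h²/(8m_nL²) = 8.653×10^-14 J and ΔE = (5² − 1²)E_1 = 2.077×10^-12 J.
f = ΔE/h = 2.077×10^-12/6.63×10^-34 = 3.13×10^21 Hz.

f = 3.13×10^21 Hz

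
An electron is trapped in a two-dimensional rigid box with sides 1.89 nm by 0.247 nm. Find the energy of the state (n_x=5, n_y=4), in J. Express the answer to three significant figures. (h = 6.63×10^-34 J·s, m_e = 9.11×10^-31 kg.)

E = 1.62×10^-17 J

For a 2D rectangular well E = (h²/8m_e)·Σ n_i²/L_i² = (6.63×10^-34)²/(8·9.11×10^-31) · [5²/(1.89 nm)² + 4²/(0.247 nm)²].
Evaluating gives E = 1.62×10^-17 J.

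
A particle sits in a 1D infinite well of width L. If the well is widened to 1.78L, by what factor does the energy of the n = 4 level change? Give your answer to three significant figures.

E_n ∝ 1/L², so the energy scales by 1/1.78² = 0.316.

0.316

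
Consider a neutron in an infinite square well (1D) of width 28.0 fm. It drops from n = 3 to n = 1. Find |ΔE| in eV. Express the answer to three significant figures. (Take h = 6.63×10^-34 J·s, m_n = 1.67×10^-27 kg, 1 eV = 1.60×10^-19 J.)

|ΔE| = 2.10×10^6 eV

E_1 = h²/(8m_nL²) = 4.197×10^-14 J.
|ΔE| = |3² − 1²|·E_1 = 8·4.197×10^-14 J = 3.358×10^-13 J = 2.10×10^6 eV.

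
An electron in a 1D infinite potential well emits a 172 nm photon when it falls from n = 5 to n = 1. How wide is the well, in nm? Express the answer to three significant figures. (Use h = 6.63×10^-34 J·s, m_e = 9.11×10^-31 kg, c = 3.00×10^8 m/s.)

L = 1.12 nm

The photon carries ΔE = hc/λ = 6.63×10^-34·3.00×10^8/1.72×10^-7 m = 1.156×10^-18 J.
Since ΔE = (5² − 1²)E_1, E_1 = 4.817×10^-20 J, and L = h/√(8m_eE_1) = 1.12×10^-9 m = 1.12 nm.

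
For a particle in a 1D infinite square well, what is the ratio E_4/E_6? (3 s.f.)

0.444

E_n ∝ n², so E_4/E_6 = 4²/6² = 16/36 = 0.444.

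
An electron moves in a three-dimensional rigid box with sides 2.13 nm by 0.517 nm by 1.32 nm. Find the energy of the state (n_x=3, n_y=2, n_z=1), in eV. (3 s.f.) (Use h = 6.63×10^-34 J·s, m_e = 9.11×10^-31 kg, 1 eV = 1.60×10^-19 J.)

For a 3D rectangular well E = (h²/8m_e)·Σ n_i²/L_i² = (6.63×10^-34)²/(8·9.11×10^-31) · [3²/(2.13 nm)² + 2²/(0.517 nm)² + 1²/(1.32 nm)²].
Evaluating gives E = 1.057×10^-18 J = 6.61 eV.

E = 6.61 eV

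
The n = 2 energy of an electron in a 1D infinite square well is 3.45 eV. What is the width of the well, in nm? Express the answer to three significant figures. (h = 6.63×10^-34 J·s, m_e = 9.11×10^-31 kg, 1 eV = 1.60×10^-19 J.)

L = 0.661 nm

From E_n = n²h²/(8m_eL²), L = n·h/√(8m_eE_n).
E_2 = 3.45 eV = 5.520×10^-19 J, so L = 2·6.63×10^-34/√(8·9.11×10^-31·5.520×10^-19) = 6.61×10^-10 m = 0.661 nm.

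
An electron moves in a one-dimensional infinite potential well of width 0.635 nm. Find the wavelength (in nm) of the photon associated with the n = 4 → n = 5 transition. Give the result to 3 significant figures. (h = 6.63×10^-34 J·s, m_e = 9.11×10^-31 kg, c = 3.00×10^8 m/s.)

E_1 = h²/(8m_eL²) = 1.496×10^-19 J, so ΔE = (5² − 4²)E_1 = 1.346×10^-18 J.
λ = hc/ΔE = (6.63×10^-34·3.00×10^8)/1.346×10^-18 = 1.48×10^-7 m = 148 nm.

λ = 148 nm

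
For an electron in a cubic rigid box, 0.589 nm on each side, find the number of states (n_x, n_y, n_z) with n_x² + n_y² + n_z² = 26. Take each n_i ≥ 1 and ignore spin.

The level has n_x² + n_y² + n_z² = 26. The ordered positive-integer solutions are (1, 3, 4), (1, 4, 3), (3, 1, 4), (3, 4, 1), (4, 1, 3), (4, 3, 1).
That gives 6 states.

degeneracy = 6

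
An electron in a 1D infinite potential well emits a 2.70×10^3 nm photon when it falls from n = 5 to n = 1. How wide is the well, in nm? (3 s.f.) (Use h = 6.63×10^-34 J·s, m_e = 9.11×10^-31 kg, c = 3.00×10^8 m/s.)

L = 4.43 nm

The photon carries ΔE = hc/λ = 6.63×10^-34·3.00×10^8/2.70×10^-6 m = 7.367×10^-20 J.
Since ΔE = (5² − 1²)E_1, E_1 = 3.070×10^-21 J, and L = h/√(8m_eE_1) = 4.43×10^-9 m = 4.43 nm.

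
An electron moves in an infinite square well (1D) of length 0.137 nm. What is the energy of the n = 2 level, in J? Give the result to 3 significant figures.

E_2 = 1.28×10^-17 J

For an infinite well E_n = n²h²/(8m_eL²), so E_1 = h²/(8m_eL²) = (6.626×10^-34)²/(8·9.109×10^-31·(1.37×10^-10 m)²) = 3.210×10^-18 J.
Then E_2 = 2²·E_1 = 4·3.210×10^-18 J = 1.28×10^-17 J.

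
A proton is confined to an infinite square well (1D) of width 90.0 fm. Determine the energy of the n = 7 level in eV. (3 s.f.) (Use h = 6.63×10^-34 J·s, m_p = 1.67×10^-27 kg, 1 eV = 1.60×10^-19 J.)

E_7 = 1.24×10^6 eV

For an infinite well E_n = n²h²/(8m_pL²), so E_1 = h²/(8m_pL²) = (6.63×10^-34)²/(8·1.67×10^-27·(9.00×10^-14 m)²) = 4.062×10^-15 J.
Then E_7 = 7²·E_1 = 49·4.062×10^-15 J = 1.990×10^-13 J.
Converting, E_7 = 1.990×10^-13 J / (1.60×10^-19 J/eV) = 1.24×10^6 eV.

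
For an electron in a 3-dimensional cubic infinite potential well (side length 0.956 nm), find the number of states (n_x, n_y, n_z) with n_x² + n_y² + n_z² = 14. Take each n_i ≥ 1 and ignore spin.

The level has n_x² + n_y² + n_z² = 14. The ordered positive-integer solutions are (1, 2, 3), (1, 3, 2), (2, 1, 3), (2, 3, 1), (3, 1, 2), (3, 2, 1).
That gives 6 states.

degeneracy = 6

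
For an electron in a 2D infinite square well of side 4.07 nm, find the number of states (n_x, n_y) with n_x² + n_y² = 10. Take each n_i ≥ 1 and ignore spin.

degeneracy = 2

The level has n_x² + n_y² = 10. The ordered positive-integer solutions are (1, 3), (3, 1).
That gives 2 states.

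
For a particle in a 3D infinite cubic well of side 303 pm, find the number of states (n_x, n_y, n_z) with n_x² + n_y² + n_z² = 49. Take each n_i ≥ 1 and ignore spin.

The level has n_x² + n_y² + n_z² = 49. The ordered positive-integer solutions are (2, 3, 6), (2, 6, 3), (3, 2, 6), (3, 6, 2), (6, 2, 3), (6, 3, 2).
That gives 6 states.

degeneracy = 6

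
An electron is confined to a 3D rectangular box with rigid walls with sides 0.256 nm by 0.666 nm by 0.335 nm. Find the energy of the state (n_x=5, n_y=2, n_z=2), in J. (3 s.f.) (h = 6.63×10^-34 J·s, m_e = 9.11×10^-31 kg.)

E = 2.57×10^-17 J

For a 3D rectangular well E = (h²/8m_e)·Σ n_i²/L_i² = (6.63×10^-34)²/(8·9.11×10^-31) · [5²/(0.256 nm)² + 2²/(0.666 nm)² + 2²/(0.335 nm)²].
Evaluating gives E = 2.57×10^-17 J.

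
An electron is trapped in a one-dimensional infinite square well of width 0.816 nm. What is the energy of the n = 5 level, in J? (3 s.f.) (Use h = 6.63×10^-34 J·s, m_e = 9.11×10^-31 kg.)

E_5 = 2.26×10^-18 J

For an infinite well E_n = n²h²/(8m_eL²), so E_1 = h²/(8m_eL²) = (6.63×10^-34)²/(8·9.11×10^-31·(8.16×10^-10 m)²) = 9.058×10^-20 J.
Then E_5 = 5²·E_1 = 25·9.058×10^-20 J = 2.26×10^-18 J.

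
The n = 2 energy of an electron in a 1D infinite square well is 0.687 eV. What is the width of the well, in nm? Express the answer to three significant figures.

From E_n = n²h²/(8m_eL²), L = n·h/√(8m_eE_n).
E_2 = 0.687 eV = 1.101×10^-19 J, so L = 2·6.626×10^-34/√(8·9.109×10^-31·1.101×10^-19) = 1.48×10^-9 m = 1.48 nm.

L = 1.48 nm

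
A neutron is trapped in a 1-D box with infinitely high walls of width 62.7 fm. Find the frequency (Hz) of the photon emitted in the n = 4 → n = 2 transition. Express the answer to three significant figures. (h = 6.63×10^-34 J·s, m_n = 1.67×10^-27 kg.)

f = 1.51×10^20 Hz

E_1 = h²/(8m_nL²) = 8.369×10^-15 J and ΔE = (4² − 2²)E_1 = 1.004×10^-13 J.
f = ΔE/h = 1.004×10^-13/6.63×10^-34 = 1.51×10^20 Hz.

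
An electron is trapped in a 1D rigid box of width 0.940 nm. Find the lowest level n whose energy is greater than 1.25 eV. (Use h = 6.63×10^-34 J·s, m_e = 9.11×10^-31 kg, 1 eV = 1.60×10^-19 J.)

E_1 = h²/(8m_eL²) = 6.826×10^-20 J = 0.4266 eV.
Need n² > 1.25/0.4266 = 2.930, i.e. n > 1.712.
The smallest integer satisfying this is n = 2.

n = 2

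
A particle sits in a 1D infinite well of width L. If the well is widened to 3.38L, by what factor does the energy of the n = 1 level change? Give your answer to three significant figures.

E_n ∝ 1/L², so the energy scales by 1/3.38² = 0.0875.

0.0875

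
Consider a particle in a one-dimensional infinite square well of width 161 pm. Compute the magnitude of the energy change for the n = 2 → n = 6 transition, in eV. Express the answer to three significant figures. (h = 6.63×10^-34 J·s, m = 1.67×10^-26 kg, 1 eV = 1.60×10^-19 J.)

E_1 = h²/(8mL²) = 1.269×10^-22 J.
|ΔE| = |2² − 6²|·E_1 = 32·1.269×10^-22 J = 4.061×10^-21 J = 0.0254 eV.

|ΔE| = 0.0254 eV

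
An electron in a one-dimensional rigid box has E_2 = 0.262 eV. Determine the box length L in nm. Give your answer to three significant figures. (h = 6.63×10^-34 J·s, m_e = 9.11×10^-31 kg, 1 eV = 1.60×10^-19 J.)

From E_n = n²h²/(8m_eL²), L = n·h/√(8m_eE_n).
E_2 = 0.262 eV = 4.192×10^-20 J, so L = 2·6.63×10^-34/√(8·9.11×10^-31·4.192×10^-20) = 2.40×10^-9 m = 2.40 nm.

L = 2.40 nm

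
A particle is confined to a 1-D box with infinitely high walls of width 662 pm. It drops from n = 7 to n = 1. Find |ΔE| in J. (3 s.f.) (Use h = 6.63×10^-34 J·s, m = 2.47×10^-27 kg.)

|ΔE| = 2.44×10^-21 J

E_1 = h²/(8mL²) = 5.076×10^-23 J.
|ΔE| = |7² − 1²|·E_1 = 48·5.076×10^-23 J = 2.44×10^-21 J.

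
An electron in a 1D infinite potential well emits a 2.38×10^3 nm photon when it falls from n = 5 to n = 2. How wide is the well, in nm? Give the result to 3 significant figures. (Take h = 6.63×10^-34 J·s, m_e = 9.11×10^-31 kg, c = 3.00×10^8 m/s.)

L = 3.89 nm

The photon carries ΔE = hc/λ = 6.63×10^-34·3.00×10^8/2.38×10^-6 m = 8.357×10^-20 J.
Since ΔE = (5² − 2²)E_1, E_1 = 3.980×10^-21 J, and L = h/√(8m_eE_1) = 3.89×10^-9 m = 3.89 nm.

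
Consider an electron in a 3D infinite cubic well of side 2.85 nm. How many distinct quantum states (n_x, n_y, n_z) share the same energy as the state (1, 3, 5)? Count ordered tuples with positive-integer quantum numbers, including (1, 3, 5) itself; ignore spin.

degeneracy = 6

The level has n_x² + n_y² + n_z² = 35. The ordered positive-integer solutions are (1, 3, 5), (1, 5, 3), (3, 1, 5), (3, 5, 1), (5, 1, 3), (5, 3, 1).
That gives 6 states.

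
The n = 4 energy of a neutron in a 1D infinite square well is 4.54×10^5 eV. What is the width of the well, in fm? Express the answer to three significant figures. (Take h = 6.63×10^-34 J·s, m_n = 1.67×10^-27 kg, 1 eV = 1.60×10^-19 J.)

L = 85.1 fm

From E_n = n²h²/(8m_nL²), L = n·h/√(8m_nE_n).
E_4 = 4.54×10^5 eV = 7.264×10^-14 J, so L = 4·6.63×10^-34/√(8·1.67×10^-27·7.264×10^-14) = 8.51×10^-14 m = 85.1 fm.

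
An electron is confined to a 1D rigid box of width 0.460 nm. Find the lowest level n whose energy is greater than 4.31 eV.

n = 2

E_1 = h²/(8m_eL²) = 2.847×10^-19 J = 1.777 eV.
Need n² > 4.31/1.777 = 2.425, i.e. n > 1.557.
The smallest integer satisfying this is n = 2.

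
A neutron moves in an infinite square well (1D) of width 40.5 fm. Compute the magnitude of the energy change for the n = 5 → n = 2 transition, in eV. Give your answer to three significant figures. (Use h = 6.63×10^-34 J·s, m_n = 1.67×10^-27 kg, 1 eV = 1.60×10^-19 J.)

E_1 = h²/(8m_nL²) = 2.006×10^-14 J.
|ΔE| = |5² − 2²|·E_1 = 21·2.006×10^-14 J = 4.213×10^-13 J = 2.63×10^6 eV.

|ΔE| = 2.63×10^6 eV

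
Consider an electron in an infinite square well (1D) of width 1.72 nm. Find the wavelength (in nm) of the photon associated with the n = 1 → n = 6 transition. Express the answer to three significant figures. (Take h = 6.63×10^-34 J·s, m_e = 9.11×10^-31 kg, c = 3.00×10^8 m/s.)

E_1 = h²/(8m_eL²) = 2.039×10^-20 J, so ΔE = (6² − 1²)E_1 = 7.137×10^-19 J.
λ = hc/ΔE = (6.63×10^-34·3.00×10^8)/7.137×10^-19 = 2.79×10^-7 m = 279 nm.

λ = 279 nm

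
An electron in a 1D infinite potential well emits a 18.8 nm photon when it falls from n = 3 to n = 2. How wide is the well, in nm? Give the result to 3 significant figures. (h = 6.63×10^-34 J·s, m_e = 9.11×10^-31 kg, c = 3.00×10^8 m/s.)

L = 0.169 nm

The photon carries ΔE = hc/λ = 6.63×10^-34·3.00×10^8/1.88×10^-8 m = 1.058×10^-17 J.
Since ΔE = (3² − 2²)E_1, E_1 = 2.116×10^-18 J, and L = h/√(8m_eE_1) = 1.69×10^-10 m = 0.169 nm.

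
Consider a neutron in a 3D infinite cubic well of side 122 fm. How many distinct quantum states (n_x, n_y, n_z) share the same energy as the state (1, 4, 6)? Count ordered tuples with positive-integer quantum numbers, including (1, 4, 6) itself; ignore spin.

degeneracy = 6

The level has n_x² + n_y² + n_z² = 53. The ordered positive-integer solutions are (1, 4, 6), (1, 6, 4), (4, 1, 6), (4, 6, 1), (6, 1, 4), (6, 4, 1).
That gives 6 states.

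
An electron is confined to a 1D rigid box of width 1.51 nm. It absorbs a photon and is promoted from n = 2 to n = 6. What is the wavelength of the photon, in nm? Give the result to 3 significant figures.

E_1 = h²/(8m_eL²) = 2.642×10^-20 J, so ΔE = (6² − 2²)E_1 = 8.454×10^-19 J.
λ = hc/ΔE = (6.626×10^-34·2.998×10^8)/8.454×10^-19 = 2.35×10^-7 m = 235 nm.

λ = 235 nm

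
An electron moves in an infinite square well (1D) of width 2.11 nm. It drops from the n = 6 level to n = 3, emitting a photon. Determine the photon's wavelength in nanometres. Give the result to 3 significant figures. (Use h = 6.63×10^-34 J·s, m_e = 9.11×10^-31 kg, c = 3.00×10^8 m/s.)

λ = 544 nm

E_1 = h²/(8m_eL²) = 1.355×10^-20 J, so ΔE = (6² − 3²)E_1 = 3.659×10^-19 J.
λ = hc/ΔE = (6.63×10^-34·3.00×10^8)/3.659×10^-19 = 5.44×10^-7 m = 544 nm.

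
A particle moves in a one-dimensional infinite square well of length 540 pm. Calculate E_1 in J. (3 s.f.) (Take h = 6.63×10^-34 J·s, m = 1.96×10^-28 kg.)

For an infinite well E_n = n²h²/(8mL²), so E_1 = h²/(8mL²) = (6.63×10^-34)²/(8·1.96×10^-28·(5.40×10^-10 m)²) = 9.614×10^-22 J.

E_1 = 9.61×10^-22 J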